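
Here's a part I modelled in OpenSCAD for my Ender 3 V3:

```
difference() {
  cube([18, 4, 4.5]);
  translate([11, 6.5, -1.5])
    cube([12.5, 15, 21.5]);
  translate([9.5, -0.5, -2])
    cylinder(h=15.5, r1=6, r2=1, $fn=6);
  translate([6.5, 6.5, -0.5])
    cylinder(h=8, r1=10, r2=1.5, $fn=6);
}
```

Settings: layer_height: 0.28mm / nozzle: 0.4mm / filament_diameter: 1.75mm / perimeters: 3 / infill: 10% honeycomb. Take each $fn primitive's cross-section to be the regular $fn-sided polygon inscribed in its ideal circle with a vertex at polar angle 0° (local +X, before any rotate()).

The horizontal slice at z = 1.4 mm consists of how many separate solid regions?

At z = 1.4 mm: the 18×4 cube contributes its full rectangle; the 12.5×15 cube at (11, 6.5) contributes its full rectangle; the cone at (9.5, -0.5) (r1=6→r2=1) has section circumradius 4.903 here — a regular 6-gon; the cone at (6.5, 6.5) (r1=10→r2=1.5) has section circumradius 7.981 here — a regular 6-gon; After the difference (first − rest): starting from the 18×4 cube, the 12.5×15 cube at (11, 6.5) misses the remaining region (no effect); the cone at (9.5, -0.5) partially overlaps it — only the 26.47 mm² overlap (of its 62.46 mm²) is removed, clipping the outline; the cone at (6.5, 6.5) partially overlaps it — only the 21.56 mm² overlap (of its 165.50 mm²) is removed, clipping the outline — 2 connected regions. The result has 2 disconnected regions.

2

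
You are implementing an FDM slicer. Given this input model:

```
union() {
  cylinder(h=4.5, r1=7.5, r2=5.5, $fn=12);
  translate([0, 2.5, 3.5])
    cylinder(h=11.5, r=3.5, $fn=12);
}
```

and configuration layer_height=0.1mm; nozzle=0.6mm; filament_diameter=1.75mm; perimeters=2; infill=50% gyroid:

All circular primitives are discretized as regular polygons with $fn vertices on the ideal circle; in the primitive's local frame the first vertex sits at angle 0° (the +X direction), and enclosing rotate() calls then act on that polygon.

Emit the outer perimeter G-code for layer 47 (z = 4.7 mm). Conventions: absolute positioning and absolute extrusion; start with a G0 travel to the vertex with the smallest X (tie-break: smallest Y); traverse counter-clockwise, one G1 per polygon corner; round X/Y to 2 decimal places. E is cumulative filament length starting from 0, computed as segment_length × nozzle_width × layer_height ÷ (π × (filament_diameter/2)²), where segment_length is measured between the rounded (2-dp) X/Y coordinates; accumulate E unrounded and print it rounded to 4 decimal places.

G0 X-3.50 Y2.50 Z4.70
G1 X-3.03 Y0.75 E0.0452
G1 X-1.75 Y-0.53 E0.0904
G1 X0.00 Y-1.00 E0.1356
G1 X1.75 Y-0.53 E0.1808
G1 X3.03 Y0.75 E0.2259
G1 X3.50 Y2.50 E0.2711
G1 X3.03 Y4.25 E0.3163
G1 X1.75 Y5.53 E0.3615
G1 X0.00 Y6.00 E0.4067
G1 X-1.75 Y5.53 E0.4519
G1 X-3.03 Y4.25 E0.4970
G1 X-3.50 Y2.50 E0.5422

At z = 4.7 mm: the cone does not reach this height (z outside [0, 4.5]); the cylinder at (0, 2.5): section is a regular 12-gon, circumradius r=3.5; Combining (union): only the r=3.5 cylinder at (0, 2.5) is present, so the union is just that shape — 1 connected region. The outline is a single polygon with 12 vertices. Extrusion per mm of travel: 0.6 × 0.1 / (π × 0.875²) = 0.024945. Accumulating E over each segment gives final E = 0.5422.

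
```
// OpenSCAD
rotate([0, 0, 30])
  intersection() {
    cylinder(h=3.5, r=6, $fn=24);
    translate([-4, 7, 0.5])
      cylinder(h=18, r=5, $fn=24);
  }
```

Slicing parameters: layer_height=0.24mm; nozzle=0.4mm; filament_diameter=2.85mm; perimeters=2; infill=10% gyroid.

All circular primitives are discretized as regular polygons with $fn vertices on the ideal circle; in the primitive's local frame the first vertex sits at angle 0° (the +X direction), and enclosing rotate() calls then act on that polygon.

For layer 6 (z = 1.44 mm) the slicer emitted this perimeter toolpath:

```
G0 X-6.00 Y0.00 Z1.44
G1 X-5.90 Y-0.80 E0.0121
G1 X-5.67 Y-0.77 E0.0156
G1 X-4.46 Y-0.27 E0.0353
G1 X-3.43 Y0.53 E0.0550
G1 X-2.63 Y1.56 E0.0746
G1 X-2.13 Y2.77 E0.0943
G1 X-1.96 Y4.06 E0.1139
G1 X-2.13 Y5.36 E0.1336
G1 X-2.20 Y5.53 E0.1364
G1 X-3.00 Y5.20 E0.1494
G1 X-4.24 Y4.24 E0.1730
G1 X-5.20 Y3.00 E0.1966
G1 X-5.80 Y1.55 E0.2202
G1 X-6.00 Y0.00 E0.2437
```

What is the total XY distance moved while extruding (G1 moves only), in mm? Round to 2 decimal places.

16.19 mm

Sum the Euclidean lengths of each G1 segment: total = 16.19 mm.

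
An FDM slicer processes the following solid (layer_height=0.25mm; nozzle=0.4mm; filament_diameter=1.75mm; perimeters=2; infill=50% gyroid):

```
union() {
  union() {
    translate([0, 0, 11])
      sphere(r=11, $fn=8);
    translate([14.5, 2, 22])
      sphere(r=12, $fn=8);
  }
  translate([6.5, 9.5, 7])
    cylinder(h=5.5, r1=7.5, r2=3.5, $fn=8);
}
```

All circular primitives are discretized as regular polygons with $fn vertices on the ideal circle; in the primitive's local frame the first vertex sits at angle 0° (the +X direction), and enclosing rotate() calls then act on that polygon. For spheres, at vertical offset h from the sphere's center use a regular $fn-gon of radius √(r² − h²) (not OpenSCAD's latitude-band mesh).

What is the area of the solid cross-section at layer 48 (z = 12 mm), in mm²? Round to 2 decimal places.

At z = 12 mm: the r=11 sphere slices to a regular 8-gon of circumradius 10.954 (√(r²−h²) with h=1 from center) (area = (8/2)·10.954²·sin(360°/8) = 339.41 mm²); the sphere at (14.5, 2): section is a regular 8-gon, circumradius = √(r²−h²) = √(12²−10²) = 6.633 (area = (8/2)·6.633²·sin(360°/8) = 124.45 mm²); Taking the union: the regions partially overlap — summed areas 463.86 mm² minus the doubly-counted overlap 10.68 mm² gives 453.18 mm² — area = 453.18 mm²; the cone at (6.5, 9.5) (r1=7.5→r2=3.5) has section circumradius 3.864 here — a regular 8-gon (area = (8/2)·3.864²·sin(360°/8) = 42.22 mm²); Merging all regions: the regions partially overlap — summed areas 495.40 mm² minus the doubly-counted overlap 11.92 mm² gives 483.49 mm² — area = 483.49 mm². Overall, the cross-section is a single solid region. Net area = 483.49 mm².

483.49 mm²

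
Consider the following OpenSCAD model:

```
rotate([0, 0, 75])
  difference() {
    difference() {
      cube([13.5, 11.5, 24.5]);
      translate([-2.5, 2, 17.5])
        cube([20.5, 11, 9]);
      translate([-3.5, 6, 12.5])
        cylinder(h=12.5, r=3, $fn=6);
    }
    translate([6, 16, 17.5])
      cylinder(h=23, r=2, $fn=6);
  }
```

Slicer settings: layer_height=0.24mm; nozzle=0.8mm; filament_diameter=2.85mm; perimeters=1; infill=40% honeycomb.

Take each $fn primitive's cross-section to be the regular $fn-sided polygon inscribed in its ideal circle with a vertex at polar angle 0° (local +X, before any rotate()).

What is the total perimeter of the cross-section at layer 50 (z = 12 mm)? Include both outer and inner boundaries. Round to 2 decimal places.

At z = 12 mm: the cube is present — its section is the full 13.5×11.5 rectangle (perimeter 50.00 mm); the cube at (-2.5, 2) does not reach this height (z outside [17.5, 26.5]); the cylinder at (-3.5, 6) is not intersected at this z (z outside [12.5, 25]); Taking the first minus the rest: none of the subtracted shapes is present at this height, so the 13.5×11.5 cube is unchanged — boundary = 50.00 mm; the cylinder at (6, 16) is not intersected at this z (z outside [17.5, 40.5]); After the difference (first − rest): none of the subtracted shapes is present at this height, so that combined region is unchanged — boundary = 50.00 mm; (rotated 75° about Z; rotation is an isometry so areas/perimeters/island counts are preserved). Overall, the cross-section is a single solid region. Total boundary length (outer) = 50.00 mm.

50.00 mm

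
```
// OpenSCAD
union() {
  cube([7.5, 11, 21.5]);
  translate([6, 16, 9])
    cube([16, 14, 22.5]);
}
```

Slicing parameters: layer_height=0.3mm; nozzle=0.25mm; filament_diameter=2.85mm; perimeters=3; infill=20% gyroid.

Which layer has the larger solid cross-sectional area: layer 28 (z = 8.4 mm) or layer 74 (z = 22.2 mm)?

layer 74 (z = 22.2 mm)

Layer 28 (z = 8.4): the cube is present — its section is the full 7.5×11 rectangle (area 82.50 mm²); the cube at (6, 16) is not intersected at this z (z outside [9, 31.5]); Taking the union: only the 7.5×11 cube is present, so the union is just that shape — area = 82.50 mm². So its area = 82.50 mm². Layer 74 (z = 22.2): the cube does not reach this height (z outside [0, 21.5]); the cube at (6, 16) is present — its section is the full 16×14 rectangle (area 224.00 mm²); Combining (union): only the 16×14 cube at (6, 16) is present, so the union is just that shape — area = 224.00 mm². So its area = 224.00 mm². Layer 74 is larger (224.00 vs 82.50 mm²).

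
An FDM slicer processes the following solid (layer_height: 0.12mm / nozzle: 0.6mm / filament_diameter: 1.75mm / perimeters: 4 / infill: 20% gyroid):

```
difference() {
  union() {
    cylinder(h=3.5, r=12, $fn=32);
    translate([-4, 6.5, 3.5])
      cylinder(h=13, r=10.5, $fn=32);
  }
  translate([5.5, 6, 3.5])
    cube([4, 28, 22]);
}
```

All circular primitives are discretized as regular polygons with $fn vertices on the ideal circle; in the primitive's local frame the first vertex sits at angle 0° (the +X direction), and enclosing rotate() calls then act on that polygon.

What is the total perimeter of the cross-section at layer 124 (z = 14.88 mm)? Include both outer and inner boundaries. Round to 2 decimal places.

66.67 mm

At z = 14.88 mm: the cylinder does not reach this height (z outside [0, 3.5]); the cylinder at (-4, 6.5): section is a regular 32-gon, circumradius r=10.5 (perimeter = 2·32·10.500·sin(180°/32) = 65.87 mm); Taking the union: only the r=10.5 cylinder at (-4, 6.5) is present, so the union is just that shape — boundary = 65.87 mm; the cube at (5.5, 6) is present — its section is the full 4×28 rectangle (perimeter 64.00 mm); Taking the first minus the rest: starting from that combined region, the 4×28 cube at (5.5, 6) partially overlaps it — only the 3.35 mm² overlap (of its 112.00 mm²) is removed, clipping the outline — boundary = 66.67 mm. Overall, the cross-section is a single solid region. Total boundary length (outer) = 66.67 mm.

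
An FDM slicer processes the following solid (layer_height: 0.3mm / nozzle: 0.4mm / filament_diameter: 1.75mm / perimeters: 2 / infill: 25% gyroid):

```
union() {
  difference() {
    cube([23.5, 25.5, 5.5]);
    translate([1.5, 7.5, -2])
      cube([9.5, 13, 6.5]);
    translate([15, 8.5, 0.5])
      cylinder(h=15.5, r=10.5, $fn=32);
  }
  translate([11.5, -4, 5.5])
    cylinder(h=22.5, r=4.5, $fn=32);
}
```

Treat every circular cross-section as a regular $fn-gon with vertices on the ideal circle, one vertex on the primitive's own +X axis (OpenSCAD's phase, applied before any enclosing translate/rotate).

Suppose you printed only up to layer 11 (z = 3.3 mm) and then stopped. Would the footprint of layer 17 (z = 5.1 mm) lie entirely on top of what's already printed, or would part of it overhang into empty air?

Compare the two slices. At z = 3.3: the 23.5×25.5 cube contributes its full rectangle (area 599.25 mm²); the cube at (1.5, 7.5) is present — its section is the full 9.5×13 rectangle (area 123.50 mm²); the cylinder at (15, 8.5): section is a regular 32-gon, circumradius r=10.5 (area = (32/2)·10.500²·sin(360°/32) = 344.14 mm²); Subtracting the remaining from the first: starting from the 23.5×25.5 cube (599.25 mm²), the 9.5×13 cube at (1.5, 7.5) lies wholly inside it (removes its full 123.50 mm² and its 45.00 mm outline becomes a hole wall); the r=10.5 cylinder at (15, 8.5) partially overlaps it — only the 259.77 mm² overlap (of its 344.14 mm²) is removed, clipping the outline — area = 215.98 mm²; the cylinder at (11.5, -4) is not intersected at this z (z outside [5.5, 28]); Combining (union): only the result so far is present, so the union is just that shape — area = 215.98 mm². At z = 5.1: the 23.5×25.5 cube contributes its full rectangle (area 599.25 mm²); the cube at (1.5, 7.5) does not reach this height (z outside [-2, 4.5]); the r=10.5 cylinder at (15, 8.5) gives a regular 32-gon of circumradius 10.5 (constant along its height) (area = (32/2)·10.500²·sin(360°/32) = 344.14 mm²); After the difference (first − rest): starting from the 23.5×25.5 cube (599.25 mm²), the r=10.5 cylinder at (15, 8.5) partially overlaps it — only the 311.44 mm² overlap (of its 344.14 mm²) is removed, clipping the outline — area = 287.81 mm²; the cylinder at (11.5, -4) does not reach this height (z outside [5.5, 28]); Combining (union): only the result so far is present, so the union is just that shape — area = 287.81 mm². Checking containment: at z = 5.1 the cross-section extends beyond the z = 3.3 cross-section by about 71.84 mm².

part overhangs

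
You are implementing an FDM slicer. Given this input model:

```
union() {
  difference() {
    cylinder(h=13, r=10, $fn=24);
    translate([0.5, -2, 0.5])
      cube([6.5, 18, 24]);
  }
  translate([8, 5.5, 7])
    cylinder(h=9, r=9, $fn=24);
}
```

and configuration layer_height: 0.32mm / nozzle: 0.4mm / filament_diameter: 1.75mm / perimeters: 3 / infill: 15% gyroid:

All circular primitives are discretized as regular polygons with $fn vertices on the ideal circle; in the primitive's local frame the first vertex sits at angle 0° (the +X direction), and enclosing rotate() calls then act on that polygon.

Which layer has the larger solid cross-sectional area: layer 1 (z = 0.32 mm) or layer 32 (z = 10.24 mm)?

layer 32 (z = 10.24 mm)

Layer 1 (z = 0.32): the cylinder: section is a regular 24-gon, circumradius r=10 (area = (24/2)·10.000²·sin(360°/24) = 310.58 mm²); the cube at (0.5, -2) is absent (z outside [0.5, 24.5]); Taking the first minus the rest: none of the subtracted shapes is present at this height, so the r=10 cylinder is unchanged — area = 310.58 mm²; the cylinder at (8, 5.5) is absent (z outside [7, 16]); Taking the union: only the result so far is present, so the union is just that shape — area = 310.58 mm². So its area = 310.58 mm². Layer 32 (z = 10.24): the r=10 cylinder contributes a regular 24-gon of circumradius 10 (area = (24/2)·10.000²·sin(360°/24) = 310.58 mm²); the 6.5×18 cube at (0.5, -2) contributes its full rectangle (area 117.00 mm²); Taking the first minus the rest: starting from the r=10 cylinder (310.58 mm²), the 6.5×18 cube at (0.5, -2) partially overlaps it — only the 71.33 mm² overlap (of its 117.00 mm²) is removed, clipping the outline — area = 239.25 mm²; the r=9 cylinder at (8, 5.5) contributes a regular 24-gon of circumradius 9 (area = (24/2)·9.000²·sin(360°/24) = 251.57 mm²); Merging all regions: the regions partially overlap — summed areas 490.82 mm² minus the doubly-counted overlap 36.64 mm² gives 454.18 mm² — area = 454.18 mm². So its area = 454.18 mm². Layer 32 is larger (454.18 vs 310.58 mm²).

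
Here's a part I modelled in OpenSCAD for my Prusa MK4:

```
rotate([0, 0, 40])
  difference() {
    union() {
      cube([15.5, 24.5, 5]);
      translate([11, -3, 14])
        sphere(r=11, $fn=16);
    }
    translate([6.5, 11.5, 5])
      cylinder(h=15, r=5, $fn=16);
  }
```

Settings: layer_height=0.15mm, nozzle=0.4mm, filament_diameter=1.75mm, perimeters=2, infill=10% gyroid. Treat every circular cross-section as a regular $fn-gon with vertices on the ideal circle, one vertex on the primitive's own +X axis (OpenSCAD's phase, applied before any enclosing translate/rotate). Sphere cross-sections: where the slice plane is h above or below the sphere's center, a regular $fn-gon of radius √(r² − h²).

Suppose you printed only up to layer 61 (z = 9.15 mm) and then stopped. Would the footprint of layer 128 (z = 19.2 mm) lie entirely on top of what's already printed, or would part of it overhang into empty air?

Compare the two slices. At z = 9.15: the cube is not intersected at this z (z outside [0, 5]); the sphere at (11, -3): section is a regular 16-gon, circumradius = √(r²−h²) = √(11²−4.85²) = 9.873 (area = (16/2)·9.873²·sin(360°/16) = 298.42 mm²); Taking the union: only the r=11 sphere at (11, -3) is present, so the union is just that shape — area = 298.42 mm²; the cylinder at (6.5, 11.5): section is a regular 16-gon, circumradius r=5 (area = (16/2)·5.000²·sin(360°/16) = 76.54 mm²); Subtracting the remaining from the first: starting from the result so far (298.42 mm²), the r=5 cylinder at (6.5, 11.5) misses the remaining region (no effect) — area = 298.42 mm²; (whole slice rotated 40° about Z — lengths, areas and connectivity unchanged). At z = 19.2: the cube is not intersected at this z (z outside [0, 5]); the sphere at (11, -3): section is a regular 16-gon, circumradius = √(r²−h²) = √(11²−5.2²) = 9.693 (area = (16/2)·9.693²·sin(360°/16) = 287.66 mm²); Merging all regions: only the r=11 sphere at (11, -3) is present, so the union is just that shape — area = 287.66 mm²; the r=5 cylinder at (6.5, 11.5) gives a regular 16-gon of circumradius 5 (constant along its height) (area = (16/2)·5.000²·sin(360°/16) = 76.54 mm²); Subtracting the remaining from the first: starting from the result so far (287.66 mm²), the r=5 cylinder at (6.5, 11.5) misses the remaining region (no effect) — area = 287.66 mm²; (rotated 40° about Z; rotation is an isometry so areas/perimeters/island counts are preserved). Checking containment: the cross-section at z = 19.2 is a subset of the cross-section at z = 9.15.

entirely on top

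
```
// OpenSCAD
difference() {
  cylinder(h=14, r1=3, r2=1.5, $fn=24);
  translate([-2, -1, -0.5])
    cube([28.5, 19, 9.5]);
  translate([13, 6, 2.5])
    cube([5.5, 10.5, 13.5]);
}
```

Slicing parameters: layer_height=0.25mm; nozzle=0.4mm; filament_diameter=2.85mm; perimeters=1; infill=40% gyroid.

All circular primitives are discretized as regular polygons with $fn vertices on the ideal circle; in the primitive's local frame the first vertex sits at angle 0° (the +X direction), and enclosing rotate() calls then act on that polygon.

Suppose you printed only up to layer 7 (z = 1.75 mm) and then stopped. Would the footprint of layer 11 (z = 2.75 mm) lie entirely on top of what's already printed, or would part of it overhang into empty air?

entirely on top

Compare the two slices. At z = 1.75: the cone (r1=3→r2=1.5) has section circumradius 2.812 here — a regular 24-gon (area = (24/2)·2.812²·sin(360°/24) = 24.57 mm²); the cube at (-2, -1) (footprint 28.5×19) is included at this height (area 541.50 mm²); the cube at (13, 6) is not intersected at this z (z outside [2.5, 16]); After the difference (first − rest): starting from the cone (24.57 mm²), the 28.5×19 cube at (-2, -1) partially overlaps it — only the 15.95 mm² overlap (of its 541.50 mm²) is removed, clipping the outline — area = 8.62 mm². At z = 2.75: the cone: at t=0.196 of its height the radius interpolates to r₁+(r₂−r₁)t = 2.705, giving a regular 24-gon of that circumradius (area = (24/2)·2.705²·sin(360°/24) = 22.73 mm²); the 28.5×19 cube at (-2, -1) contributes its full rectangle (area 541.50 mm²); the 5.5×10.5 cube at (13, 6) contributes its full rectangle (area 57.75 mm²); Subtracting the remaining from the first: starting from the cone (22.73 mm²), the 28.5×19 cube at (-2, -1) partially overlaps it — only the 15.14 mm² overlap (of its 541.50 mm²) is removed, clipping the outline; the 5.5×10.5 cube at (13, 6) misses the remaining region (no effect) — area = 7.59 mm². Checking containment: the cross-section at z = 2.75 is a subset of the cross-section at z = 1.75.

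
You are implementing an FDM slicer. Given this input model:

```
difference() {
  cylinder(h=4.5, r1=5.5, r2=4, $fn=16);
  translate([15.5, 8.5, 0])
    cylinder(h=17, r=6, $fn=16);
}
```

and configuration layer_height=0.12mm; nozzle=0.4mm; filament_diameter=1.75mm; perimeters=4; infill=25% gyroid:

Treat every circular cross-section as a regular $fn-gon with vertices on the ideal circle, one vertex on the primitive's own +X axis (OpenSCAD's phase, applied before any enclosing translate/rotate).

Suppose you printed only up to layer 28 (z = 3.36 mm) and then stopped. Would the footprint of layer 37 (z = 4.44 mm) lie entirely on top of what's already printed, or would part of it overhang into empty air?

Compare the two slices. At z = 3.36: the cone (r1=5.5→r2=4) has section circumradius 4.380 here — a regular 16-gon (area = (16/2)·4.380²·sin(360°/16) = 58.73 mm²); the r=6 cylinder at (15.5, 8.5) contributes a regular 16-gon of circumradius 6 (area = (16/2)·6.000²·sin(360°/16) = 110.21 mm²); After the difference (first − rest): starting from the cone (58.73 mm²), the r=6 cylinder at (15.5, 8.5) misses the remaining region (no effect) — area = 58.73 mm². At z = 4.44: the cone contributes a regular 16-gon of circumradius 4.020 (interpolated between r1=5.5 and r2=4 at t=0.987) (area = (16/2)·4.020²·sin(360°/16) = 49.47 mm²); the r=6 cylinder at (15.5, 8.5) gives a regular 16-gon of circumradius 6 (constant along its height) (area = (16/2)·6.000²·sin(360°/16) = 110.21 mm²); Subtracting the remaining from the first: starting from the cone (49.47 mm²), the r=6 cylinder at (15.5, 8.5) misses the remaining region (no effect) — area = 49.47 mm². Checking containment: the cross-section at z = 4.44 is a subset of the cross-section at z = 3.36.

entirely on top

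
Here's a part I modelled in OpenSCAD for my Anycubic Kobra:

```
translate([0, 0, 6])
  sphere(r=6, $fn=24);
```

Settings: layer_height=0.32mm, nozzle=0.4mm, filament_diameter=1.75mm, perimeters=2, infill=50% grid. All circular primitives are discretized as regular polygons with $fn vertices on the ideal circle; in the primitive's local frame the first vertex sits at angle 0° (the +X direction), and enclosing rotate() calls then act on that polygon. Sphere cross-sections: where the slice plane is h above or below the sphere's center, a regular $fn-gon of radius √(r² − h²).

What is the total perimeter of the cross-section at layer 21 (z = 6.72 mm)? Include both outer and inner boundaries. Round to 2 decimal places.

At z = 6.72 mm: the r=6 sphere slices to a regular 24-gon of circumradius 5.957 (√(r²−h²) with h=0.72 from center) (perimeter = 2·24·5.957·sin(180°/24) = 37.32 mm). Overall, the cross-section is a single solid region. Total boundary length (outer) = 37.32 mm.

37.32 mm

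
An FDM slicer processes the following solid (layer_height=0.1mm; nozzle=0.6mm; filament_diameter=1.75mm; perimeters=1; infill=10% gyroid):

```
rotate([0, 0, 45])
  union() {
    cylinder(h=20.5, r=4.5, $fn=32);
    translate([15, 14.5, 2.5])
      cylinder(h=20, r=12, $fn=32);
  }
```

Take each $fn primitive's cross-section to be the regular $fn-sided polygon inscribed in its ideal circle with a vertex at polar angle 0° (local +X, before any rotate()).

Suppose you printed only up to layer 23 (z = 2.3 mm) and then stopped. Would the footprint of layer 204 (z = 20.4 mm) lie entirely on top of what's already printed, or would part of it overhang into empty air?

part overhangs

Compare the two slices. At z = 2.3: the cylinder: section is a regular 32-gon, circumradius r=4.5 (area = (32/2)·4.500²·sin(360°/32) = 63.21 mm²); the cylinder at (15, 14.5) is absent (z outside [2.5, 22.5]); Combining (union): only the r=4.5 cylinder is present, so the union is just that shape — area = 63.21 mm²; (whole slice rotated 45° about Z — lengths, areas and connectivity unchanged). At z = 20.4: the r=4.5 cylinder gives a regular 32-gon of circumradius 4.5 (constant along its height) (area = (32/2)·4.500²·sin(360°/32) = 63.21 mm²); the r=12 cylinder at (15, 14.5) contributes a regular 32-gon of circumradius 12 (area = (32/2)·12.000²·sin(360°/32) = 449.49 mm²); Merging all regions: the 2 present regions are separate (no shared area or edge), so areas and boundary lengths simply add and each stays a separate island — area = 512.70 mm²; (whole slice rotated 45° about Z — lengths, areas and connectivity unchanged). Checking containment: at z = 20.4 the cross-section extends beyond the z = 2.3 cross-section by about 449.49 mm².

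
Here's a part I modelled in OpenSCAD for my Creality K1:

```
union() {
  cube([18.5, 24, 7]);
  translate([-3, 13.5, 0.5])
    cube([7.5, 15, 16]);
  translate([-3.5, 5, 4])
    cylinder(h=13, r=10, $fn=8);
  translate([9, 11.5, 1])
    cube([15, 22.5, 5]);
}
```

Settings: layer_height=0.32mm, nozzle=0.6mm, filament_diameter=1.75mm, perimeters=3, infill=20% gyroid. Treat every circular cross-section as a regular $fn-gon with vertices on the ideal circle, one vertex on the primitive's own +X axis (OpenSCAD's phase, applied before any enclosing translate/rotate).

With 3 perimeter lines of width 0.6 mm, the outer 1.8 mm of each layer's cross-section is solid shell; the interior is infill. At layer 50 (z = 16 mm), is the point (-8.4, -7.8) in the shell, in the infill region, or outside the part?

outside

At z = 16 mm: the cube is not intersected at this z (z outside [0, 7]); the cube at (-3, 13.5) is present — its section is the full 7.5×15 rectangle; the r=10 cylinder at (-3.5, 5) gives a regular 8-gon of circumradius 10 (constant along its height); the cube at (9, 11.5) is not intersected at this z (z outside [1, 6]); Merging all regions: the regions partially overlap (shared area 2.02 mm²), so overlapping operands fuse into one piece — 1 connected region. Overall, the cross-section is a single solid region. The nearest boundary edge runs (-3.50, -5.00)→(-10.57, -2.07); distance from the point to it = 4.46 mm. The point is not inside any of the regions above, so it lies outside the cross-section (4.46 mm from the nearest boundary).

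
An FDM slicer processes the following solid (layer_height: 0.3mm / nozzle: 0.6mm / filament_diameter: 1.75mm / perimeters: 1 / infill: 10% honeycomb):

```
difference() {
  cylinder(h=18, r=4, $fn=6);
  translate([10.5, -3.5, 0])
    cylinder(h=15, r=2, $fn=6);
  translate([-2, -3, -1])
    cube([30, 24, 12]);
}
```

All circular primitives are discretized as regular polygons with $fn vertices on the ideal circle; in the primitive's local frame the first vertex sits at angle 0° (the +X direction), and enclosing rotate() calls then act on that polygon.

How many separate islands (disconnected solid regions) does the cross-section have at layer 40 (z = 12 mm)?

At z = 12 mm: the cylinder: section is a regular 6-gon, circumradius r=4; the r=2 cylinder at (10.5, -3.5) contributes a regular 6-gon of circumradius 2; the cube at (-2, -3) is not intersected at this z (z outside [-1, 11]); Taking the first minus the rest: starting from the r=4 cylinder, the r=2 cylinder at (10.5, -3.5) misses the remaining region (no effect) — 1 connected region. Overall, the cross-section is a single solid region. Island count = 1.

1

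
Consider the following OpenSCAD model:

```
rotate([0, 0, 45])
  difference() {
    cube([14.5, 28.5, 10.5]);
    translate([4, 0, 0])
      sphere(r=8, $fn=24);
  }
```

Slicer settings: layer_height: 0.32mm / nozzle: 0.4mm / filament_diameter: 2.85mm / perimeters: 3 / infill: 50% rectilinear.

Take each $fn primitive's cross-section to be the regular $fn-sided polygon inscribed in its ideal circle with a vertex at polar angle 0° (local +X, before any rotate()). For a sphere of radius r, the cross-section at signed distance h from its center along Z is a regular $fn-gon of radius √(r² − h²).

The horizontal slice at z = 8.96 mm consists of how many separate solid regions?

1

At z = 8.96 mm: the 14.5×28.5 cube contributes its full rectangle; the sphere at (4, 0) is absent (|z−center|=8.960 > r=8); After the difference (first − rest): none of the subtracted shapes is present at this height, so the 14.5×28.5 cube is unchanged — 1 connected region; (whole slice rotated 45° about Z — lengths, areas and connectivity unchanged). The result has 1 disconnected region.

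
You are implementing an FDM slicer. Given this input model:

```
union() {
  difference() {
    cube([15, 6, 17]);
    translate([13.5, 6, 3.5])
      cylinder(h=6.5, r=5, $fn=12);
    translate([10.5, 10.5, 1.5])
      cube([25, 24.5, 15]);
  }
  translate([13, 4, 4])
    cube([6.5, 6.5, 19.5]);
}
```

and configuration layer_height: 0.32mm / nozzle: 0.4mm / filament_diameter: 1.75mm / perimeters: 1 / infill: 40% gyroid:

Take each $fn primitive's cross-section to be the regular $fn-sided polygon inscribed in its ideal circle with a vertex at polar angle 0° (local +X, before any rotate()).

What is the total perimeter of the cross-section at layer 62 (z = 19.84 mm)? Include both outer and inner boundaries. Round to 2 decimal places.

26.00 mm

At z = 19.84 mm: the cube is not intersected at this z (z outside [0, 17]); the cylinder at (13.5, 6) does not reach this height (z outside [3.5, 10]); the cube at (10.5, 10.5) does not reach this height (z outside [1.5, 16.5]); Taking the first minus the rest: the first operand is absent here, so nothing remains; the cube at (13, 4) is present — its section is the full 6.5×6.5 rectangle (perimeter 26.00 mm); Combining (union): only the 6.5×6.5 cube at (13, 4) is present, so the union is just that shape — boundary = 26.00 mm. Overall, the cross-section is a single solid region. Total boundary length (outer) = 26.00 mm.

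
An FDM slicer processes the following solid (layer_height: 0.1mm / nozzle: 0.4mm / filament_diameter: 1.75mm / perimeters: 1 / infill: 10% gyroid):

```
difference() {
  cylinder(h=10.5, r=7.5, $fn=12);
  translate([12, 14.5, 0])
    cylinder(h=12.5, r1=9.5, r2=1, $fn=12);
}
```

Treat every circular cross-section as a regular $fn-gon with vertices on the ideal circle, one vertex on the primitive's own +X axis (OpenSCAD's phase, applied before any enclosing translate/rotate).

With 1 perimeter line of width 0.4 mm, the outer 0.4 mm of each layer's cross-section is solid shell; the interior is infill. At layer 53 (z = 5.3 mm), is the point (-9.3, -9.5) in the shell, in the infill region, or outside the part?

outside

At z = 5.3 mm: the r=7.5 cylinder gives a regular 12-gon of circumradius 7.5 (constant along its height); the cone at (12, 14.5): at t=0.424 of its height the radius interpolates to r₁+(r₂−r₁)t = 5.896, giving a regular 12-gon of that circumradius; After the difference (first − rest): starting from the r=7.5 cylinder, the cone at (12, 14.5) misses the remaining region (no effect) — 1 connected region. Overall, the cross-section is a single solid region. The nearest boundary edge runs (-3.75, -6.50)→(-6.50, -3.75); distance from the point to it = 6.05 mm. The point is not inside any of the regions above, so it lies outside the cross-section (6.05 mm from the nearest boundary).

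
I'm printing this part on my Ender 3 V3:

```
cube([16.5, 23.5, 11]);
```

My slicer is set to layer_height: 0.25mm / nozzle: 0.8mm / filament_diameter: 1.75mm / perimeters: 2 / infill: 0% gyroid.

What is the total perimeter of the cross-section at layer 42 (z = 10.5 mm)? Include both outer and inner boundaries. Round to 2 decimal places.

80.00 mm

At z = 10.5 mm: the 16.5×23.5 cube contributes its full rectangle (perimeter 80.00 mm). Overall, the cross-section is a single solid region. Total boundary length (outer) = 80.00 mm.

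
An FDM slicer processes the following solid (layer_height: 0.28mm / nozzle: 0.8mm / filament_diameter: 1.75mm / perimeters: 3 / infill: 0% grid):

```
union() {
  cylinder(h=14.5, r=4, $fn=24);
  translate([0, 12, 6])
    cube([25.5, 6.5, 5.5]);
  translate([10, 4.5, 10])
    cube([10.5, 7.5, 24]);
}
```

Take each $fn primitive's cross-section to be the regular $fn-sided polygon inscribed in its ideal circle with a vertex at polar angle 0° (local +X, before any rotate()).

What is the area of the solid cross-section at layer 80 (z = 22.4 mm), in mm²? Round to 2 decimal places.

At z = 22.4 mm: the cylinder is absent (z outside [0, 14.5]); the cube at (0, 12) does not reach this height (z outside [6, 11.5]); the 10.5×7.5 cube at (10, 4.5) contributes its full rectangle (area 78.75 mm²); Taking the union: only the 10.5×7.5 cube at (10, 4.5) is present, so the union is just that shape — area = 78.75 mm². Overall, the cross-section is a single solid region. Net area = 78.75 mm².

78.75 mm²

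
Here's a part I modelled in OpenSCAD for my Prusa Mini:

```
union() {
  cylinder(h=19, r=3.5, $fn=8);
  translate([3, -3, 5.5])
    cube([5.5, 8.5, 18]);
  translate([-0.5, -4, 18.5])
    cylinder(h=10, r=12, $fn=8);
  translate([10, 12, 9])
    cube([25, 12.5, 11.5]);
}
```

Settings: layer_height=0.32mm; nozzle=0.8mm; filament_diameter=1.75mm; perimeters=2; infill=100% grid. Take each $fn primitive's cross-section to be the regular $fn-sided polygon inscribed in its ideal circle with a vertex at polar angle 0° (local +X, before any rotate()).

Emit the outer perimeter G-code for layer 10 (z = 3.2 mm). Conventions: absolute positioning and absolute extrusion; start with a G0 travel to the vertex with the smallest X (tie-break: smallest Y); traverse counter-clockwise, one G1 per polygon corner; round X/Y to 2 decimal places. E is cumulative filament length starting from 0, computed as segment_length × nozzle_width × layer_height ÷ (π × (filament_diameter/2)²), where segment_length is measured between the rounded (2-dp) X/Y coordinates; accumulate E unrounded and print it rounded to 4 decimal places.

At z = 3.2 mm: the r=3.5 cylinder contributes a regular 8-gon of circumradius 3.5; the cube at (3, -3) is not intersected at this z (z outside [5.5, 23.5]); the cylinder at (-0.5, -4) does not reach this height (z outside [18.5, 28.5]); the cube at (10, 12) is absent (z outside [9, 20.5]); Taking the union: only the r=3.5 cylinder is present, so the union is just that shape — 1 connected region. The outline is a single polygon with 8 vertices. Extrusion per mm of travel: 0.8 × 0.32 / (π × 0.875²) = 0.106432. Accumulating E over each segment gives final E = 2.2786.

G0 X-3.50 Y0.00 Z3.20
G1 X-2.47 Y-2.47 E0.2848
G1 X0.00 Y-3.50 E0.5697
G1 X2.47 Y-2.47 E0.8545
G1 X3.50 Y0.00 E1.1393
G1 X2.47 Y2.47 E1.4241
G1 X0.00 Y3.50 E1.7090
G1 X-2.47 Y2.47 E1.9938
G1 X-3.50 Y0.00 E2.2786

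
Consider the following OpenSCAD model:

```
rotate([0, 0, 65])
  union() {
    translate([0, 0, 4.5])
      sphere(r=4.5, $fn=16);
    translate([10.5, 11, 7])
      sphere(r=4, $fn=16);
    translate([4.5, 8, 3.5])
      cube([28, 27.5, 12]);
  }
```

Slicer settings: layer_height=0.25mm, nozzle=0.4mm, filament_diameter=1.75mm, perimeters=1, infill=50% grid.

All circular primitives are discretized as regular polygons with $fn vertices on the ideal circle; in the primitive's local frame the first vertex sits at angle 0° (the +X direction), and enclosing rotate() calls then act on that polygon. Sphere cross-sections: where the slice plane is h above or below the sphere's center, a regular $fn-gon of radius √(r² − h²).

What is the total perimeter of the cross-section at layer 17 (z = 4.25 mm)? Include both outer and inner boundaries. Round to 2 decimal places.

At z = 4.25 mm: the sphere: section is a regular 16-gon, circumradius = √(r²−h²) = √(4.5²−0.25²) = 4.493 (perimeter = 2·16·4.493·sin(180°/16) = 28.05 mm); the r=4 sphere at (10.5, 11) slices to a regular 16-gon of circumradius 2.905 (√(r²−h²) with h=2.75 from center) (perimeter = 2·16·2.905·sin(180°/16) = 18.13 mm); the cube at (4.5, 8) (footprint 28×27.5) is included at this height (perimeter 111.00 mm); Combining (union): the regions partially overlap (shared area 25.83 mm²), so the edge portions inside another operand are dropped and the merged outline is re-measured after clipping — boundary = 139.05 mm; (whole slice rotated 65° about Z — lengths, areas and connectivity unchanged). Overall, the cross-section has 2 separate islands. Total boundary length (outer) = 139.05 mm.

139.05 mm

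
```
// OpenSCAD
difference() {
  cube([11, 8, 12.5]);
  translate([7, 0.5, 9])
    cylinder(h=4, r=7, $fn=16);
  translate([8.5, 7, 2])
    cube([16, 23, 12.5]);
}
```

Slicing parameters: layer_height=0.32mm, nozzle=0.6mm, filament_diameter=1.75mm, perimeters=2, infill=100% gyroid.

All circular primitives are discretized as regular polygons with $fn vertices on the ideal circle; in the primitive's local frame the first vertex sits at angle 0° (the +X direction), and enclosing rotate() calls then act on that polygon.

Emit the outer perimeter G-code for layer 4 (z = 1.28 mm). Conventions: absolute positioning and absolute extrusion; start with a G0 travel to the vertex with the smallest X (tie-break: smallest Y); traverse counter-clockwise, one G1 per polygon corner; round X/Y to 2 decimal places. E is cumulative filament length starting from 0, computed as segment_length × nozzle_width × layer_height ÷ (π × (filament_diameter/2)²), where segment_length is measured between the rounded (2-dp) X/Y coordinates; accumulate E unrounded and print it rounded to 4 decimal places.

G0 X0.00 Y0.00 Z1.28
G1 X11.00 Y0.00 E0.8781
G1 X11.00 Y8.00 E1.5167
G1 X0.00 Y8.00 E2.3947
G1 X0.00 Y0.00 E3.0333

At z = 1.28 mm: the cube is present — its section is the full 11×8 rectangle; the cylinder at (7, 0.5) is absent (z outside [9, 13]); the cube at (8.5, 7) is not intersected at this z (z outside [2, 14.5]); Subtracting the remaining from the first: none of the subtracted shapes is present at this height, so the 11×8 cube is unchanged — 1 connected region. The outline is a single polygon with 4 vertices. Extrusion per mm of travel: 0.6 × 0.32 / (π × 0.875²) = 0.079824. Accumulating E over each segment gives final E = 3.0333.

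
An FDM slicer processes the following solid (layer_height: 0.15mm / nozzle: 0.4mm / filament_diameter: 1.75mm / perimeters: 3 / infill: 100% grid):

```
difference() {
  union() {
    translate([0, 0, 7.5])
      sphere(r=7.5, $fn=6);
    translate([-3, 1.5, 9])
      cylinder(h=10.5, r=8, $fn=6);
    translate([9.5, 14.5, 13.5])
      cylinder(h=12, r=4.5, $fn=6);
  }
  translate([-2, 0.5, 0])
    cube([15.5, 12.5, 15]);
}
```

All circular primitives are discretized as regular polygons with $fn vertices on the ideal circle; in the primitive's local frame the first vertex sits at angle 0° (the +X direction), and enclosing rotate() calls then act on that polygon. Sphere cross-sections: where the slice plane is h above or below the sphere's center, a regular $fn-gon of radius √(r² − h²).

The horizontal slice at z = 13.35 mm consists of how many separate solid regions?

1

At z = 13.35 mm: the sphere: section is a regular 6-gon, circumradius = √(r²−h²) = √(7.5²−5.85²) = 4.693; the r=8 cylinder at (-3, 1.5) contributes a regular 6-gon of circumradius 8; the cylinder at (9.5, 14.5) is not intersected at this z (z outside [13.5, 25.5]); Taking the union: the regions partially overlap (shared area 54.82 mm²), so overlapping operands fuse into one piece — 1 connected region; the 15.5×12.5 cube at (-2, 0.5) contributes its full rectangle; Subtracting the remaining from the first: starting from that combined region, the 15.5×12.5 cube at (-2, 0.5) partially overlaps it — only the 41.35 mm² overlap (of its 193.75 mm²) is removed, clipping the outline — 1 connected region. The result has 1 disconnected region.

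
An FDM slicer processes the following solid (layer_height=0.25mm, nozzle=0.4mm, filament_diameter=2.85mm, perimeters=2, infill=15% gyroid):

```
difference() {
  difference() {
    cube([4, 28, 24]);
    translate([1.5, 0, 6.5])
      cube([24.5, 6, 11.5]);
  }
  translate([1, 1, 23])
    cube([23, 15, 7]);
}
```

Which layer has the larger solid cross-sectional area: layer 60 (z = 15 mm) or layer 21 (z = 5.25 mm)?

layer 21 (z = 5.25 mm)

Layer 60 (z = 15): the cube (footprint 4×28) is included at this height (area 112.00 mm²); the 24.5×6 cube at (1.5, 0) contributes its full rectangle (area 147.00 mm²); After the difference (first − rest): starting from the 4×28 cube (112.00 mm²), the 24.5×6 cube at (1.5, 0) partially overlaps it — only the 15.00 mm² overlap (of its 147.00 mm²) is removed, clipping the outline — area = 97.00 mm²; the cube at (1, 1) is absent (z outside [23, 30]); After the difference (first − rest): none of the subtracted shapes is present at this height, so that combined region is unchanged — area = 97.00 mm². So its area = 97.00 mm². Layer 21 (z = 5.25): the cube is present — its section is the full 4×28 rectangle (area 112.00 mm²); the cube at (1.5, 0) is absent (z outside [6.5, 18]); Subtracting the remaining from the first: none of the subtracted shapes is present at this height, so the 4×28 cube is unchanged — area = 112.00 mm²; the cube at (1, 1) is absent (z outside [23, 30]); Taking the first minus the rest: none of the subtracted shapes is present at this height, so the result so far is unchanged — area = 112.00 mm². So its area = 112.00 mm². Layer 21 is larger (112.00 vs 97.00 mm²).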